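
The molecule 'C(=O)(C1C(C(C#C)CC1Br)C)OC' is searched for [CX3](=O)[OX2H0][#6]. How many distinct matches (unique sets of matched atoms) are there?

[CX3](=O)[OX2H0][#6] is the SMARTS for an ester: a carbonyl carbon bonded to an oxygen that is itself bonded to carbon (no H on that O).
Exactly one fragment in the molecule meets all constraints, giving 1 match.

1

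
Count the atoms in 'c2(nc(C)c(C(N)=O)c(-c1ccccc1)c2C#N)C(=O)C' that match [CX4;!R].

2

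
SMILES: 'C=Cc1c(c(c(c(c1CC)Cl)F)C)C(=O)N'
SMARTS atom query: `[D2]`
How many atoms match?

2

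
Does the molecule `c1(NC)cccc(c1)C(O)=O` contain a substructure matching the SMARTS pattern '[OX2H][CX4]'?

No

The pattern [OX2H][CX4] describes a hydroxyl oxygen bound to an sp3 (X4) carbon — an aliphatic alcohol.
The closest candidate here is a carboxylic acid group (-C(=O)OH), but the -OH is on a CX3 carbonyl carbon, not a CX4 carbon. No other fragment satisfies the full query, so there is no match.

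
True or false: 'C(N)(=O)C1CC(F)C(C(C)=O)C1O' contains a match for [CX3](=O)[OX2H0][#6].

False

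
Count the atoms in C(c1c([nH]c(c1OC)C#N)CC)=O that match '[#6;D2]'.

3

Check the 13 heavy atoms by environment: 1× n (aromatic, D2) → no; 4× c (aromatic, D3) → no; 3× C (D2) → match; 1× N (D1) → no; 1× O (D1) → no; 2× C (D1) → no; 1× O (D2) → no.
That gives 3 matching atoms.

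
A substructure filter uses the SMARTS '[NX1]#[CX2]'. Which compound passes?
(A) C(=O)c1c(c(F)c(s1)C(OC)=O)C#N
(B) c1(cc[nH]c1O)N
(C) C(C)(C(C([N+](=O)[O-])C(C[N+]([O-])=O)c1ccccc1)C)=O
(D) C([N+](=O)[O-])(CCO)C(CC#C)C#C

[NX1]#[CX2] describes a nitrogen triple-bonded to a two-connected carbon (a nitrile).
(A) contains a nitrile (-C#N), which satisfies every atom and bond constraint.
(B) has a primary amino group (-NH2) but the nitrogen is NX3 (three connections), not NX1 triple-bonded.
(C) has a nitro group (-[N+](=O)[O-]) but there is no C#N triple bond.
(D) has a nitro group (-[N+](=O)[O-]) but there is no C#N triple bond.
So the answer is (A).

A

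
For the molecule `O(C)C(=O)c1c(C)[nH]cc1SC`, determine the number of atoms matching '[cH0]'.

3

The query [cH0] means: aromatic carbon with no attached hydrogen (substituted or ring-fusion).
Check the 12 heavy atoms by environment: 1× n (aromatic, H1) → no; 1× c (aromatic, H1) → no; 3× c (aromatic, H0) → match; 1× S (H0) → no; 3× C (H3) → no; 1× C (H0) → no; 2× O (H0) → no.
That gives 3 matching atoms.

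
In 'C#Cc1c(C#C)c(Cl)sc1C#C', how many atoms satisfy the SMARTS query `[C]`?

6

The query [C] means: uppercase C matches aliphatic (non-aromatic) carbon only.
Check the 12 heavy atoms by environment: 1× s (aromatic) → no; 4× c (aromatic) → no; 6× C → match; 1× Cl → no.
That gives 6 matching atoms.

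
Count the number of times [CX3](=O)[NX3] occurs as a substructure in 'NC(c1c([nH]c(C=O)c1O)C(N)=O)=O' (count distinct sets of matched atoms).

2

[CX3](=O)[NX3] is the SMARTS for an amide: a carbonyl carbon bonded to a trivalent nitrogen.
The molecule carries 2 separate instances of a primary amide (-C(=O)NH2) meeting every constraint; each maps to a distinct set of atoms, giving 2 matches.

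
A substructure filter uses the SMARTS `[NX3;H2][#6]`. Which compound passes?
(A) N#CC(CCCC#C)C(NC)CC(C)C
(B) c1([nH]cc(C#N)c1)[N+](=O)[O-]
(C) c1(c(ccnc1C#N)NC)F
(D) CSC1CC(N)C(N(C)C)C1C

D

[NX3;H2][#6] describes a trivalent nitrogen with two H attached to carbon (a primary amine).
(A) has an N-methylamino group (-NHCH3) but the nitrogen bears two carbons and only one H (H1), not H2.
(B) has a nitro group (-[N+](=O)[O-]) but the nitrogen is [N+] with no H, not NX3H2.
(C) has a nitrile (-C#N) but the nitrogen is NX1 (triple-bonded), not NX3 with two H.
(D) contains a primary amino group (-NH2), which satisfies every atom and bond constraint.
So the answer is (D).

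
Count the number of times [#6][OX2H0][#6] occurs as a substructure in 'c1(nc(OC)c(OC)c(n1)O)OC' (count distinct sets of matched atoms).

3

[#6][OX2H0][#6] is the SMARTS for an ether: an aliphatic oxygen bridging two carbons with no H on the oxygen.
The molecule carries 3 separate instances of a methoxy ether (-OCH3) meeting every constraint; each maps to a distinct set of atoms, giving 3 matches.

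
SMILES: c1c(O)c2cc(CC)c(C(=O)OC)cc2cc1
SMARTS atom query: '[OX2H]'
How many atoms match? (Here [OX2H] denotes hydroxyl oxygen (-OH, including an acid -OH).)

The query [OX2H] means: aliphatic oxygen with two connections, one of which is H — an -OH oxygen.
Check the 17 heavy atoms by environment: 5× c (aromatic, H0, X3) → no; 5× c (aromatic, H1, X3) → no; 1× C (H2, X4) → no; 2× C (H3, X4) → no; 1× O (H1, X2) → match; 1× C (H0, X3) → no; 1× O (H0, X1) → no; 1× O (H0, X2) → no.
That gives 1 matching atom.

1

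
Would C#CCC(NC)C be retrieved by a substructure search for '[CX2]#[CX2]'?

The pattern [CX2]#[CX2] describes a carbon-carbon triple bond — an alkyne.
The molecule carries an ethynyl group (-C#CH), whose atoms satisfy every constraint of the query, so the pattern matches.

Yes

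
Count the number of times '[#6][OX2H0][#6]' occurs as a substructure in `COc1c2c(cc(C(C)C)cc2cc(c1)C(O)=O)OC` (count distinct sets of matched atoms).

2

[#6][OX2H0][#6] is the SMARTS for an ether: an aliphatic oxygen bridging two carbons with no H on the oxygen.
The molecule carries 2 separate instances of a methoxy ether (-OCH3) meeting every constraint; each maps to a distinct set of atoms, giving 2 matches.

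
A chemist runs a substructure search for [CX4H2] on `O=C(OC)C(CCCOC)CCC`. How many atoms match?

5

The query [CX4H2] means: sp3 carbon (X4) with exactly two hydrogens.
Check the 13 heavy atoms by environment: 5× C (H2, X4) → match; 1× C (H1, X4) → no; 1× C (H0, X3) → no; 1× O (H0, X1) → no; 2× O (H0, X2) → no; 3× C (H3, X4) → no.
That gives 5 matching atoms.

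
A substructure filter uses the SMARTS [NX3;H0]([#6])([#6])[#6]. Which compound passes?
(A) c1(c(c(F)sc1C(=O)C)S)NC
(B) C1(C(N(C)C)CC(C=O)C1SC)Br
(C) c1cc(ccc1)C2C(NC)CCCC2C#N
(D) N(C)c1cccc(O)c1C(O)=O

B

[NX3;H0]([#6])([#6])[#6] describes a trivalent nitrogen with no H, bonded to three carbons (a tertiary amine).
(A) has an N-methylamino group (-NHCH3) but the nitrogen still has one H (H1), not H0.
(B) contains a dimethylamino group (-N(CH3)2), which satisfies every atom and bond constraint.
(C) has an N-methylamino group (-NHCH3) but the nitrogen still has one H (H1), not H0.
(D) has an N-methylamino group (-NHCH3) but the nitrogen still has one H (H1), not H0.
So the answer is (B).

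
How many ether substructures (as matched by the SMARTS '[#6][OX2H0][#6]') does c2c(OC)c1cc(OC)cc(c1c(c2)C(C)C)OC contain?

[#6][OX2H0][#6] is the SMARTS for an ether: an aliphatic oxygen bridging two carbons with no H on the oxygen.
The molecule carries 3 separate instances of a methoxy ether (-OCH3) meeting every constraint; each maps to a distinct set of atoms, giving 3 matches.

3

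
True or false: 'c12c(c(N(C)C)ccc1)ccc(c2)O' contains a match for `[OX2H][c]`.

True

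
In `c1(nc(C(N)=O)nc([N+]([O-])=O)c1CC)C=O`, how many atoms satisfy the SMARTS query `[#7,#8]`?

Check the 16 heavy atoms by environment: 2× n (aromatic) → match; 4× c (aromatic) → no; 1× N (charge +1) → match; 1× O (charge -1) → match; 3× O → match; 4× C → no; 1× N → match.
Summing the matching environments: 2 + 1 + 1 + 3 + 1 = 8 matching atoms.

8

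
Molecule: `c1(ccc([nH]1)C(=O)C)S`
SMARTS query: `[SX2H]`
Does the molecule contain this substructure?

The pattern [SX2H] describes an aliphatic sulfur with two connections, one being H — a thiol.
The molecule carries a thiol (-SH), whose atoms satisfy every constraint of the query, so the pattern matches.

Yes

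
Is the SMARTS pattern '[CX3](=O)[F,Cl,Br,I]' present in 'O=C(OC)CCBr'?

The pattern [CX3](=O)[F,Cl,Br,I] describes a carbonyl carbon bonded to a halogen — an acyl halide.
The closest candidate here is a methyl-ester group (-C(=O)OCH3), but the carbonyl is bonded to -O-C, not to a halogen. No other fragment satisfies the full query, so there is no match.

No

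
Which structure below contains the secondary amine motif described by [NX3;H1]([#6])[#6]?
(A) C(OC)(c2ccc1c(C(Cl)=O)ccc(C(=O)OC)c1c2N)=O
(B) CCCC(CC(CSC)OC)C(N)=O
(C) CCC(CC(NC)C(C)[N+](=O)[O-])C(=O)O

[NX3;H1]([#6])[#6] describes a trivalent nitrogen with one H, bonded to two carbons (a secondary amine).
(A) has a primary amino group (-NH2) but the nitrogen has H2 and only one carbon neighbour.
(B) has a primary amide (-C(=O)NH2) but the -C(=O)NH2 nitrogen has H2, not H1.
(C) contains an N-methylamino group (-NHCH3), which satisfies every atom and bond constraint.
So the answer is (C).

C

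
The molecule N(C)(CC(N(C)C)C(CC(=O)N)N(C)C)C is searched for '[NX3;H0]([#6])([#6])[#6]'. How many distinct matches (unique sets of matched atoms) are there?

3

[NX3;H0]([#6])([#6])[#6] is the SMARTS for a tertiary amine: a trivalent nitrogen with no H, bonded to three carbons.
The molecule carries 3 separate instances of a dimethylamino group (-N(CH3)2) meeting every constraint; each maps to a distinct set of atoms, giving 3 matches.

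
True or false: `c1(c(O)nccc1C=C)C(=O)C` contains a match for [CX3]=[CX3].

True

The pattern [CX3]=[CX3] describes a non-aromatic C=C double bond between two sp2 carbons — an alkene.
The molecule carries a vinyl group (-CH=CH2), whose atoms satisfy every constraint of the query, so the pattern matches.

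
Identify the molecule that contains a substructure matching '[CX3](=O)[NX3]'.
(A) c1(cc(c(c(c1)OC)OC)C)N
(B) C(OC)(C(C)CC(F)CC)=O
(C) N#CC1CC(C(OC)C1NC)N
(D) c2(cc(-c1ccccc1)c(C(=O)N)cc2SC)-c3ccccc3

[CX3](=O)[NX3] describes a carbonyl carbon bonded to a trivalent nitrogen (an amide).
(A) has a primary amino group (-NH2) but the -NH2 is not attached to a carbonyl carbon.
(B) has a methyl-ester group (-C(=O)OCH3) but the carbonyl is bonded to O, not to an NX3 nitrogen.
(C) has a nitrile (-C#N) but the nitrile N is NX1 (triple-bonded), not NX3.
(D) contains a primary amide (-C(=O)NH2), which satisfies every atom and bond constraint.
So the answer is (D).

D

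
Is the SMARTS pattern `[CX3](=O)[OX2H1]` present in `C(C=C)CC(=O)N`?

No

The pattern [CX3](=O)[OX2H1] describes an sp2 carbon double-bonded to O and single-bonded to an -OH oxygen — a carboxylic acid.
The closest candidate here is a primary amide (-C(=O)NH2), but the carbonyl is bonded to N, not to an -OH oxygen. No other fragment satisfies the full query, so there is no match.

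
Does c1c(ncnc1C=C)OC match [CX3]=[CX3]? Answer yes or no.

Yes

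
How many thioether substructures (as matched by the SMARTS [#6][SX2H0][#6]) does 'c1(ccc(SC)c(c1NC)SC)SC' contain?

[#6][SX2H0][#6] is the SMARTS for a thioether: an aliphatic sulfur bridging two carbons with no H on the sulfur.
The molecule carries 3 separate instances of a methylthio ether (-SCH3) meeting every constraint; each maps to a distinct set of atoms, giving 3 matches.

3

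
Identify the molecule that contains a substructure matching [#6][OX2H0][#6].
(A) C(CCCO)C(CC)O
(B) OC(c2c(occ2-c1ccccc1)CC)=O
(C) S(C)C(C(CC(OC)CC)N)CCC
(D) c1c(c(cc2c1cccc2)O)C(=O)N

C

[#6][OX2H0][#6] describes an aliphatic oxygen bridging two carbons with no H on the oxygen (an ether).
(A) has a hydroxyl group (-OH) but the oxygen has H1, not H0 bridging two carbons.
(B) has a carboxylic acid group (-C(=O)OH) but the -OH oxygen has H1; the =O is OX1, not OX2.
(C) contains a methoxy ether (-OCH3), which satisfies every atom and bond constraint.
(D) has a hydroxyl group (-OH) but the oxygen has H1, not H0 bridging two carbons.
So the answer is (C).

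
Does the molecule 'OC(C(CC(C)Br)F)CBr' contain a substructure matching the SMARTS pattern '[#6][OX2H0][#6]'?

No

The pattern [#6][OX2H0][#6] describes an aliphatic oxygen bridging two carbons with no H on the oxygen — an ether.
The closest candidate here is a hydroxyl group (-OH), but the oxygen has H1, not H0 bridging two carbons. No other fragment satisfies the full query, so there is no match.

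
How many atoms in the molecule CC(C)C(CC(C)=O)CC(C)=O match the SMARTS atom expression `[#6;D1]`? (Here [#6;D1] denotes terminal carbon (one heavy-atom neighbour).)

4

Check the 12 heavy atoms by environment: 2× C (D2) → no; 4× C (D3) → no; 2× O (D1) → no; 4× C (D1) → match.
That gives 4 matching atoms.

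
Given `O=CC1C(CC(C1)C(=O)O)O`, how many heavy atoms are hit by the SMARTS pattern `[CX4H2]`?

2

The query [CX4H2] means: sp3 carbon (X4) with exactly two hydrogens.
Check the 11 heavy atoms by environment: 2× C (H2, X4) → match; 3× C (H1, X4) → no; 1× C (H1, X3) → no; 2× O (H0, X1) → no; 1× C (H0, X3) → no; 2× O (H1, X2) → no.
That gives 2 matching atoms.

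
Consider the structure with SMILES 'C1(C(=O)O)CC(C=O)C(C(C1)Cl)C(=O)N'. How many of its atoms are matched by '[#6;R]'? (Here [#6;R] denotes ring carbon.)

6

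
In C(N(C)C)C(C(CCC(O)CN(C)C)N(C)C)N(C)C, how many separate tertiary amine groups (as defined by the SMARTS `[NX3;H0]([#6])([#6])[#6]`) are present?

4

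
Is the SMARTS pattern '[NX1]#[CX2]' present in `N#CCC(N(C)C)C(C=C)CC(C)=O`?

Yes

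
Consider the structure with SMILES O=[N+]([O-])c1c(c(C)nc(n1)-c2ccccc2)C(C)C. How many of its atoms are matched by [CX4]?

The query [CX4] means: C with X4: aliphatic carbon with exactly 4 total connections (bonds + H).
Check the 19 heavy atoms by environment: 2× n (aromatic, X2) → no; 10× c (aromatic, X3) → no; 1× N (charge +1, X3) → no; 1× O (charge -1, X1) → no; 1× O (X1) → no; 4× C (X4) → match.
That gives 4 matching atoms.

4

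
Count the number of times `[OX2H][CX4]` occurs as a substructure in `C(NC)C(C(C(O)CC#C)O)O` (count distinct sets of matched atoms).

[OX2H][CX4] is the SMARTS for an aliphatic alcohol: a hydroxyl oxygen bound to an sp3 (X4) carbon.
The molecule carries 3 separate instances of a hydroxyl group (-OH) meeting every constraint; each maps to a distinct set of atoms, giving 3 matches.

3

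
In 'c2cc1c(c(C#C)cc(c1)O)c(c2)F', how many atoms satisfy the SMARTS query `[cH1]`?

5

Check the 14 heavy atoms by environment: 5× c (aromatic, H0) → no; 5× c (aromatic, H1) → match; 1× F (H0) → no; 1× C (H0) → no; 1× C (H1) → no; 1× O (H1) → no.
That gives 5 matching atoms.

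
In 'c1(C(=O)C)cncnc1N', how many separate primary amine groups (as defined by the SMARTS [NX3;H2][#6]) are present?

[NX3;H2][#6] is the SMARTS for a primary amine: a trivalent nitrogen with two H attached to carbon.
Exactly one fragment in the molecule meets all constraints, giving 1 match.

1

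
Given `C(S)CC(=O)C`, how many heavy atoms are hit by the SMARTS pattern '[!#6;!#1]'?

Check the 6 heavy atoms by environment: 4× C → no; 1× O → match; 1× S → match.
Summing the matching environments: 1 + 1 = 2 matching atoms.

2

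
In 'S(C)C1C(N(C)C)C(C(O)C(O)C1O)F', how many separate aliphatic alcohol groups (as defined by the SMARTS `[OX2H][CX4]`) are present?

3

[OX2H][CX4] is the SMARTS for an aliphatic alcohol: a hydroxyl oxygen bound to an sp3 (X4) carbon.
The molecule carries 3 separate instances of a hydroxyl group (-OH) meeting every constraint; each maps to a distinct set of atoms, giving 3 matches.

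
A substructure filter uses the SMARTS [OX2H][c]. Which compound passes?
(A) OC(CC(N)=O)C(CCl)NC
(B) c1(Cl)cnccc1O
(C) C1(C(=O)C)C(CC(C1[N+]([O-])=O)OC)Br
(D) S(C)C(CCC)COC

B

[OX2H][c] describes a hydroxyl oxygen attached to an aromatic carbon (a phenol).
(A) has a hydroxyl group (-OH) but the -OH is on an aliphatic carbon, not an aromatic c.
(B) contains a hydroxyl group (-OH), which satisfies every atom and bond constraint.
(C) has a methoxy ether (-OCH3) but the oxygen has H0, not H1.
(D) has a methoxy ether (-OCH3) but the oxygen has H0, not H1.
So the answer is (B).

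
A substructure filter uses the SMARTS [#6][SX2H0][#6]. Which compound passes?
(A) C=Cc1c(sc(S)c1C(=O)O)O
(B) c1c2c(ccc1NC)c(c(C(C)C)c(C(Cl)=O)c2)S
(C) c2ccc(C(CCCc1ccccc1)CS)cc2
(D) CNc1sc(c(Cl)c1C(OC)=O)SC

[#6][SX2H0][#6] describes an aliphatic sulfur bridging two carbons with no H on the sulfur (a thioether).
(A) has a thiol (-SH) but the sulfur has H1, not H0 bridging two carbons.
(B) has a thiol (-SH) but the sulfur has H1, not H0 bridging two carbons.
(C) has a thiol (-SH) but the sulfur has H1, not H0 bridging two carbons.
(D) contains a methylthio ether (-SCH3), which satisfies every atom and bond constraint.
So the answer is (D).

D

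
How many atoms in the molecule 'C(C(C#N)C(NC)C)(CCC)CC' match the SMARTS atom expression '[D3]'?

3

The query [D3] means: atom with exactly three heavy-atom neighbours.
Check the 13 heavy atoms by environment: 4× C (D1) → no; 4× C (D2) → no; 3× C (D3) → match; 1× N (D2) → no; 1× N (D1) → no.
That gives 3 matching atoms.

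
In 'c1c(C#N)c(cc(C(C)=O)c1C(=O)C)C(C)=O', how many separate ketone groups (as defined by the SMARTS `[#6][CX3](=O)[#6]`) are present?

3

[#6][CX3](=O)[#6] is the SMARTS for a ketone: a carbonyl carbon (no H) flanked by two carbons.
The molecule carries 3 separate instances of an acetyl/ketone group (-C(=O)CH3) meeting every constraint; each maps to a distinct set of atoms, giving 3 matches.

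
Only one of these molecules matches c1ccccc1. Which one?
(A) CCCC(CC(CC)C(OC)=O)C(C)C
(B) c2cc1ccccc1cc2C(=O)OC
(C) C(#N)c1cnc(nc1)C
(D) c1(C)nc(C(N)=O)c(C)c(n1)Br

c1ccccc1 describes six aromatic carbons in a ring (a benzene ring).
(A) has a methyl group (-CH3) but no six-membered all-carbon aromatic ring is present.
(B) contains the required atom environment, so the pattern matches.
(C) has a methyl group (-CH3) but no six-membered all-carbon aromatic ring is present.
(D) has a methyl group (-CH3) but no six-membered all-carbon aromatic ring is present.
So the answer is (B).

B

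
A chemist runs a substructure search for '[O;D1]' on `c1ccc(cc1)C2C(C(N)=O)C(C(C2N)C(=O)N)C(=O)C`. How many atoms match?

The query [O;D1] means: aliphatic oxygen bonded to exactly one heavy atom.
Check the 21 heavy atoms by environment: 8× C (D3) → no; 1× c (aromatic, D3) → no; 5× c (aromatic, D2) → no; 3× O (D1) → match; 3× N (D1) → no; 1× C (D1) → no.
That gives 3 matching atoms.

3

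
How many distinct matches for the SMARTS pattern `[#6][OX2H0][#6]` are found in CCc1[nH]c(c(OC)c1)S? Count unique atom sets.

[#6][OX2H0][#6] is the SMARTS for an ether: an aliphatic oxygen bridging two carbons with no H on the oxygen.
Exactly one fragment in the molecule meets all constraints, giving 1 match.

1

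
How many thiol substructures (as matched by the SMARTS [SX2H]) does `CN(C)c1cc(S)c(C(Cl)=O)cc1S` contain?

2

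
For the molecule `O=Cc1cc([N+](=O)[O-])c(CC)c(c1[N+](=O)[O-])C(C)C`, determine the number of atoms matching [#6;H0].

Check the 19 heavy atoms by environment: 5× c (aromatic, H0) → match; 1× c (aromatic, H1) → no; 2× C (H1) → no; 3× C (H3) → no; 2× N (charge +1, H0) → no; 2× O (charge -1, H0) → no; 3× O (H0) → no; 1× C (H2) → no.
That gives 5 matching atoms.

5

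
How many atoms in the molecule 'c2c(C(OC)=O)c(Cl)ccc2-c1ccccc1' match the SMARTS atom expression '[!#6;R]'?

0

The query [!#6;R] means: non-carbon atom that is part of a ring.
Check the 17 heavy atoms by environment: 12× c (aromatic, in 6-ring) → no; 2× C (acyclic) → no; 2× O (acyclic) → no; 1× Cl (acyclic) → no.
No environment satisfies the query, so 0 matching atoms.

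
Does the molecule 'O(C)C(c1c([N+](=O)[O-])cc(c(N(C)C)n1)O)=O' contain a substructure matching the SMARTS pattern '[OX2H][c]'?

Yes

The pattern [OX2H][c] describes a hydroxyl oxygen attached to an aromatic carbon — a phenol.
The molecule carries a hydroxyl group (-OH), whose atoms satisfy every constraint of the query, so the pattern matches.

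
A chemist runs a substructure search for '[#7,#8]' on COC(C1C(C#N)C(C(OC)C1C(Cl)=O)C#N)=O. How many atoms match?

The query [#7,#8] means: nitrogen or oxygen (comma = OR).
Check the 18 heavy atoms by environment: 11× C → no; 4× O → match; 1× Cl → no; 2× N → match.
Summing the matching environments: 4 + 2 = 6 matching atoms.

6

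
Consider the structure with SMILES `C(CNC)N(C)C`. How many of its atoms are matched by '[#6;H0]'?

0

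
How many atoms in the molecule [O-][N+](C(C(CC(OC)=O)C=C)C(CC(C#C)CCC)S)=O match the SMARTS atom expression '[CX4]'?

The query [CX4] means: C with X4: aliphatic carbon with exactly 4 total connections (bonds + H).
Check the 21 heavy atoms by environment: 10× C (X4) → match; 1× N (charge +1, X3) → no; 1× O (charge -1, X1) → no; 2× O (X1) → no; 1× S (X2) → no; 3× C (X3) → no; 2× C (X2) → no; 1× O (X2) → no.
That gives 10 matching atoms.

10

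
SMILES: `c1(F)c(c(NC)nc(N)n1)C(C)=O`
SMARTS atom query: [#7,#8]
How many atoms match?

Check the 13 heavy atoms by environment: 2× n (aromatic) → match; 4× c (aromatic) → no; 2× N → match; 3× C → no; 1× O → match; 1× F → no.
Summing the matching environments: 2 + 2 + 1 = 5 matching atoms.

5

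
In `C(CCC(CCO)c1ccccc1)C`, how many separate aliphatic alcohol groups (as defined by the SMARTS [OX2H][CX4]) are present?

1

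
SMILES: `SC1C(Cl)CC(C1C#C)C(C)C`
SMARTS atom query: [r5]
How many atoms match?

5

The query [r5] means: r5 matches atoms in a five-membered ring.
Check the 12 heavy atoms by environment: 5× C (in 5-ring) → match; 1× S (acyclic) → no; 1× Cl (acyclic) → no; 5× C (acyclic) → no.
That gives 5 matching atoms.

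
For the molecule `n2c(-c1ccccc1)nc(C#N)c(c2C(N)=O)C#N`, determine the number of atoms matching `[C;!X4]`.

3

The query [C;!X4] means: aliphatic carbon that does not have four total connections.
Check the 19 heavy atoms by environment: 2× n (aromatic, X2) → no; 10× c (aromatic, X3) → no; 1× C (X3) → match; 1× O (X1) → no; 1× N (X3) → no; 2× C (X2) → match; 2× N (X1) → no.
Summing the matching environments: 1 + 2 = 3 matching atoms.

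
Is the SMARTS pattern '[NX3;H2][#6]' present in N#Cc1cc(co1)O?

No

The pattern [NX3;H2][#6] describes a trivalent nitrogen with two H attached to carbon — a primary amine.
The closest candidate here is a nitrile (-C#N), but the nitrogen is NX1 (triple-bonded), not NX3 with two H. No other fragment satisfies the full query, so there is no match.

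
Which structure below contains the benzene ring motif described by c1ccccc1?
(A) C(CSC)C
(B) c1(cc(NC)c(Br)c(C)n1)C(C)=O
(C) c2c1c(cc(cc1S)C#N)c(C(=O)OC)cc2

c1ccccc1 describes six aromatic carbons in a ring (a benzene ring).
(A) has a methyl group (-CH3) but no six-membered all-carbon aromatic ring is present.
(B) has a methyl group (-CH3) but no six-membered all-carbon aromatic ring is present.
(C) contains the required atom environment, so the pattern matches.
So the answer is (C).

C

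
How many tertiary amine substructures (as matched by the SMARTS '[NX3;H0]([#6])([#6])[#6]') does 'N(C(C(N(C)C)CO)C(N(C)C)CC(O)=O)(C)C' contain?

[NX3;H0]([#6])([#6])[#6] is the SMARTS for a tertiary amine: a trivalent nitrogen with no H, bonded to three carbons.
The molecule carries 3 separate instances of a dimethylamino group (-N(CH3)2) meeting every constraint; each maps to a distinct set of atoms, giving 3 matches.

3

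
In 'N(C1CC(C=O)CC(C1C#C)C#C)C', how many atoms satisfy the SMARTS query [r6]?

6

The query [r6] means: r6 matches atoms in a six-membered ring.
Check the 14 heavy atoms by environment: 6× C (in 6-ring) → match; 6× C (acyclic) → no; 1× O (acyclic) → no; 1× N (acyclic) → no.
That gives 6 matching atoms.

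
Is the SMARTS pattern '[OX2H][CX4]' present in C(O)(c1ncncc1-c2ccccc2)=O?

No

The pattern [OX2H][CX4] describes a hydroxyl oxygen bound to an sp3 (X4) carbon — an aliphatic alcohol.
The closest candidate here is a carboxylic acid group (-C(=O)OH), but the -OH is on a CX3 carbonyl carbon, not a CX4 carbon. No other fragment satisfies the full query, so there is no match.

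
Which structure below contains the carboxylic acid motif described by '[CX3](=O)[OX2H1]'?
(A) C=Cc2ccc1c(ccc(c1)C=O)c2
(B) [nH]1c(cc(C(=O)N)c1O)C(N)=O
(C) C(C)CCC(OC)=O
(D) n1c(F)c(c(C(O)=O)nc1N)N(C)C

[CX3](=O)[OX2H1] describes an sp2 carbon double-bonded to O and single-bonded to an -OH oxygen (a carboxylic acid).
(A) has an aldehyde (-CHO) but there is no singly-bonded oxygen on the carbonyl carbon.
(B) has a primary amide (-C(=O)NH2) but the carbonyl is bonded to N, not to an -OH oxygen.
(C) has a methyl-ester group (-C(=O)OCH3) but the singly-bonded O has no H (OX2H0, not OX2H1).
(D) contains a carboxylic acid group (-C(=O)OH), which satisfies every atom and bond constraint.
So the answer is (D).

D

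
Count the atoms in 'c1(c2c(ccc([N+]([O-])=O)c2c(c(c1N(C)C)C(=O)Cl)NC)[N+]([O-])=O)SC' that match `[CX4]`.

4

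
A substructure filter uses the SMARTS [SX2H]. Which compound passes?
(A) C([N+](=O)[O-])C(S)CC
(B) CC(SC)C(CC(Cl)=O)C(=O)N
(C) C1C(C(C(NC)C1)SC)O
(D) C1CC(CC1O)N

A

[SX2H] describes an aliphatic sulfur with two connections, one being H (a thiol).
(A) contains a thiol (-SH), which satisfies every atom and bond constraint.
(B) has a methylthio ether (-SCH3) but the sulfur has H0 (bonded to two carbons), not H1.
(C) has a methylthio ether (-SCH3) but the sulfur has H0 (bonded to two carbons), not H1.
(D) has a hydroxyl group (-OH) but it is an -OH, not an -SH.
So the answer is (A).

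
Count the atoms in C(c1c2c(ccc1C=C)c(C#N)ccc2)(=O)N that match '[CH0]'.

2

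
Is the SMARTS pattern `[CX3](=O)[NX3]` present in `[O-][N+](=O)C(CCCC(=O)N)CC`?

Yes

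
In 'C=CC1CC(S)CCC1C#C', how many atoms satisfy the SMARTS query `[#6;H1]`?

5

The query [#6;H1] means: any carbon bearing exactly one hydrogen.
Check the 11 heavy atoms by environment: 5× C (H1) → match; 4× C (H2) → no; 1× S (H1) → no; 1× C (H0) → no.
That gives 5 matching atoms.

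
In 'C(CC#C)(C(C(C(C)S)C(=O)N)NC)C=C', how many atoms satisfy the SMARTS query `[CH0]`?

The query [CH0] means: aliphatic carbon with no attached hydrogen.
Check the 16 heavy atoms by environment: 2× C (H3) → no; 6× C (H1) → no; 2× C (H2) → no; 1× S (H1) → no; 2× C (H0) → match; 1× O (H0) → no; 1× N (H2) → no; 1× N (H1) → no.
That gives 2 matching atoms.

2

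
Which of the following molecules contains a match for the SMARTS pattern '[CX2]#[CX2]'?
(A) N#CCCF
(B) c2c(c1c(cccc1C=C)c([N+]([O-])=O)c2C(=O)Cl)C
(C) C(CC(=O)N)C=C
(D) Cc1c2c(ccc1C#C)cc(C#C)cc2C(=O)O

D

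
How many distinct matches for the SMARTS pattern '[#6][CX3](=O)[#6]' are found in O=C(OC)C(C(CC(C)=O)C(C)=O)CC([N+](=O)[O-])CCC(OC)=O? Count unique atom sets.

2

[#6][CX3](=O)[#6] is the SMARTS for a ketone: a carbonyl carbon (no H) flanked by two carbons.
The molecule carries 2 separate instances of an acetyl/ketone group (-C(=O)CH3) meeting every constraint; each maps to a distinct set of atoms, giving 2 matches.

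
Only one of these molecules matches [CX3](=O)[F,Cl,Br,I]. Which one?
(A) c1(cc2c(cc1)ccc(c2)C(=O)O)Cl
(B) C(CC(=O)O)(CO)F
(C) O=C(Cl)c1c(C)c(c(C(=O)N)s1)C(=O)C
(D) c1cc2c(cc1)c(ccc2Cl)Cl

C

[CX3](=O)[F,Cl,Br,I] describes a carbonyl carbon bonded to a halogen (an acyl halide).
(A) has a carboxylic acid group (-C(=O)OH) but the carbonyl is bonded to -OH, not to a halogen.
(B) has a carboxylic acid group (-C(=O)OH) but the carbonyl is bonded to -OH, not to a halogen.
(C) contains an acyl chloride (-C(=O)Cl), which satisfies every atom and bond constraint.
(D) has a chloro substituent but the Cl is not on a carbonyl carbon.
So the answer is (C).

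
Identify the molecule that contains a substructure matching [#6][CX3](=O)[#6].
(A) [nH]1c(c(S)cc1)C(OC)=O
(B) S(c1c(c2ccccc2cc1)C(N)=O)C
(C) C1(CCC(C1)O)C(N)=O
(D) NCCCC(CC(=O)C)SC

[#6][CX3](=O)[#6] describes a carbonyl carbon (no H) flanked by two carbons (a ketone).
(A) has a methyl-ester group (-C(=O)OCH3) but one neighbour of the carbonyl carbon is O, not C.
(B) has a primary amide (-C(=O)NH2) but one neighbour of the carbonyl carbon is N, not C.
(C) has a primary amide (-C(=O)NH2) but one neighbour of the carbonyl carbon is N, not C.
(D) contains an acetyl/ketone group (-C(=O)CH3), which satisfies every atom and bond constraint.
So the answer is (D).

D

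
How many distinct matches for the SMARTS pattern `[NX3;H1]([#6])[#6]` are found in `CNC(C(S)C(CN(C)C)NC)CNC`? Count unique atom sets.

3

[NX3;H1]([#6])[#6] is the SMARTS for a secondary amine: a trivalent nitrogen with one H, bonded to two carbons.
The molecule carries 3 separate instances of an N-methylamino group (-NHCH3) meeting every constraint; each maps to a distinct set of atoms, giving 3 matches.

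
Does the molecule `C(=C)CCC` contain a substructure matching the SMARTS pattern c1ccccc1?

No

The pattern c1ccccc1 describes six aromatic carbons in a ring — a benzene ring.
The closest candidate here is a methyl group (-CH3), but no six-membered all-carbon aromatic ring is present. No other fragment satisfies the full query, so there is no match.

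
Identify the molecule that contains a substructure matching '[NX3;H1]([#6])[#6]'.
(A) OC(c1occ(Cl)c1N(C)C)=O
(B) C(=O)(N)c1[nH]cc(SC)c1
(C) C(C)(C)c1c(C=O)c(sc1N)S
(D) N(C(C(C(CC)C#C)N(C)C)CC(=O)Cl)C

D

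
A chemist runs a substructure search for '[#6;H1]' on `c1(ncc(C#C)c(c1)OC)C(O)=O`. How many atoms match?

The query [#6;H1] means: any carbon bearing exactly one hydrogen.
Check the 13 heavy atoms by environment: 1× n (aromatic, H0) → no; 3× c (aromatic, H0) → no; 2× c (aromatic, H1) → match; 2× O (H0) → no; 1× C (H3) → no; 2× C (H0) → no; 1× C (H1) → match; 1× O (H1) → no.
Summing the matching environments: 2 + 1 = 3 matching atoms.

3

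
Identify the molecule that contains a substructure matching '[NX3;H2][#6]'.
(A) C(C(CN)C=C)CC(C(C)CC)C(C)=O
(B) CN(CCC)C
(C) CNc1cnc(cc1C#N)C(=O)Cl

[NX3;H2][#6] describes a trivalent nitrogen with two H attached to carbon (a primary amine).
(A) contains a primary amino group (-NH2), which satisfies every atom and bond constraint.
(B) has a dimethylamino group (-N(CH3)2) but the nitrogen has H0, not H2.
(C) has a nitrile (-C#N) but the nitrogen is NX1 (triple-bonded), not NX3 with two H.
So the answer is (A).

A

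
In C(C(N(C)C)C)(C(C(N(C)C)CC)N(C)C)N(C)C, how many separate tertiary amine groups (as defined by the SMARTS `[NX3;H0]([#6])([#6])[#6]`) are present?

[NX3;H0]([#6])([#6])[#6] is the SMARTS for a tertiary amine: a trivalent nitrogen with no H, bonded to three carbons.
The molecule carries 4 separate instances of a dimethylamino group (-N(CH3)2) meeting every constraint; each maps to a distinct set of atoms, giving 4 matches.

4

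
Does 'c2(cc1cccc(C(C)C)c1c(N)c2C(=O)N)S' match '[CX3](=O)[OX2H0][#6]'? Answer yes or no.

The pattern [CX3](=O)[OX2H0][#6] describes a carbonyl carbon bonded to an oxygen that is itself bonded to carbon (no H on that O) — an ester.
The closest candidate here is a primary amide (-C(=O)NH2), but the carbonyl is bonded to N, not to an O-C linkage. No other fragment satisfies the full query, so there is no match.

No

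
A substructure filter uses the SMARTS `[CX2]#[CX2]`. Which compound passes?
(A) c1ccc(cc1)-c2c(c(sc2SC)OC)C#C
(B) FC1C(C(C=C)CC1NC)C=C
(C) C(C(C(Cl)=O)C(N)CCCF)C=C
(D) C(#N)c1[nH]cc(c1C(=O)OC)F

[CX2]#[CX2] describes a carbon-carbon triple bond (an alkyne).
(A) contains an ethynyl group (-C#CH), which satisfies every atom and bond constraint.
(B) has a vinyl group (-CH=CH2) but the C=C is a double bond; both carbons are CX3, not CX2.
(C) has a vinyl group (-CH=CH2) but the C=C is a double bond; both carbons are CX3, not CX2.
(D) has a nitrile (-C#N) but the triple bond is C#N, not C#C.
So the answer is (A).

A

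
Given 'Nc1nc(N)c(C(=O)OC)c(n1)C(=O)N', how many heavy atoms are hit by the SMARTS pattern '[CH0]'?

2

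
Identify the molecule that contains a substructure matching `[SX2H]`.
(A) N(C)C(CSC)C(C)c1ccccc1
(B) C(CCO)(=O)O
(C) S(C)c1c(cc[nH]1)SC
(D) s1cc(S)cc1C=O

[SX2H] describes an aliphatic sulfur with two connections, one being H (a thiol).
(A) has a methylthio ether (-SCH3) but the sulfur has H0 (bonded to two carbons), not H1.
(B) has a hydroxyl group (-OH) but it is an -OH, not an -SH.
(C) has a methylthio ether (-SCH3) but the sulfur has H0 (bonded to two carbons), not H1.
(D) contains a thiol (-SH), which satisfies every atom and bond constraint.
So the answer is (D).

D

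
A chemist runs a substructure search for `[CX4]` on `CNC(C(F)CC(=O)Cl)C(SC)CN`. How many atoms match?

Check the 14 heavy atoms by environment: 7× C (X4) → match; 1× C (X3) → no; 1× O (X1) → no; 1× Cl (X1) → no; 2× N (X3) → no; 1× F (X1) → no; 1× S (X2) → no.
That gives 7 matching atoms.

7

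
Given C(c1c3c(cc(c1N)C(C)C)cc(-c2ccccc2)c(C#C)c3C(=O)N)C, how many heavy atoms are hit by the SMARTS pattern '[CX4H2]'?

1

The query [CX4H2] means: sp3 carbon (X4) with exactly two hydrogens.
Check the 27 heavy atoms by environment: 9× c (aromatic, H0, X3) → no; 7× c (aromatic, H1, X3) → no; 1× C (H1, X4) → no; 3× C (H3, X4) → no; 2× N (H2, X3) → no; 1× C (H0, X2) → no; 1× C (H1, X2) → no; 1× C (H2, X4) → match; 1× C (H0, X3) → no; 1× O (H0, X1) → no.
That gives 1 matching atom.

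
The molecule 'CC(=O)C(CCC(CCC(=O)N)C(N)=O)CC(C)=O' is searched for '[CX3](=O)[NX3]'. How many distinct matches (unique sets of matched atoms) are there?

[CX3](=O)[NX3] is the SMARTS for an amide: a carbonyl carbon bonded to a trivalent nitrogen.
The molecule carries 2 separate instances of a primary amide (-C(=O)NH2) meeting every constraint; each maps to a distinct set of atoms, giving 2 matches.

2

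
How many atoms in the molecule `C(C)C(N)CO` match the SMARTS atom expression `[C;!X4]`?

The query [C;!X4] means: aliphatic carbon that does not have four total connections.
Check the 6 heavy atoms by environment: 4× C (X4) → no; 1× O (X2) → no; 1× N (X3) → no.
No environment satisfies the query, so 0 matching atoms.

0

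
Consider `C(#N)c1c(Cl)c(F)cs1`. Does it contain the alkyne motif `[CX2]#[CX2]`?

No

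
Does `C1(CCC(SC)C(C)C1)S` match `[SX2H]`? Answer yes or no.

The pattern [SX2H] describes an aliphatic sulfur with two connections, one being H — a thiol.
The molecule carries a thiol (-SH), whose atoms satisfy every constraint of the query, so the pattern matches.

Yes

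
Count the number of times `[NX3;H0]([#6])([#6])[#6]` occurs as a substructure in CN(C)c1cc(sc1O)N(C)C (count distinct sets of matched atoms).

2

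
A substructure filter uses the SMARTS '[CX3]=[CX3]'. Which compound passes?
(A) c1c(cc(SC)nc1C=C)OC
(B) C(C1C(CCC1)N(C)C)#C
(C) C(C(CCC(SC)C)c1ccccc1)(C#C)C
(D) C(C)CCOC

A

[CX3]=[CX3] describes a non-aromatic C=C double bond between two sp2 carbons (an alkene).
(A) contains a vinyl group (-CH=CH2), which satisfies every atom and bond constraint.
(B) has an ethynyl group (-C#CH) but the C-C bond is a triple bond, not a double bond.
(C) has an ethynyl group (-C#CH) but the C-C bond is a triple bond, not a double bond.
(D) has an ethyl group (-CH2CH3) but its C-C bond is a single bond between CX4 carbons, not CX3=CX3.
So the answer is (A).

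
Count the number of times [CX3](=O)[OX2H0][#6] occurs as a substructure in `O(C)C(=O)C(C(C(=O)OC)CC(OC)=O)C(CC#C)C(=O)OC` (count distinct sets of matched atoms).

[CX3](=O)[OX2H0][#6] is the SMARTS for an ester: a carbonyl carbon bonded to an oxygen that is itself bonded to carbon (no H on that O).
The molecule carries 4 separate instances of a methyl-ester group (-C(=O)OCH3) meeting every constraint; each maps to a distinct set of atoms, giving 4 matches.

4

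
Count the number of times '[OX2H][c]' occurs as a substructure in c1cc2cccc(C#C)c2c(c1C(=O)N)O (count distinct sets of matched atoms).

1

[OX2H][c] is the SMARTS for a phenol: a hydroxyl oxygen attached to an aromatic carbon.
Exactly one fragment in the molecule meets all constraints, giving 1 match.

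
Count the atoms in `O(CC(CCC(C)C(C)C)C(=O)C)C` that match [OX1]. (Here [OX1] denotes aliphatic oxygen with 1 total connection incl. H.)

The query [OX1] means: aliphatic oxygen with one total connection — typically a carbonyl =O or an oxide.
Check the 14 heavy atoms by environment: 11× C (X4) → no; 1× C (X3) → no; 1× O (X1) → match; 1× O (X2) → no.
That gives 1 matching atom.

1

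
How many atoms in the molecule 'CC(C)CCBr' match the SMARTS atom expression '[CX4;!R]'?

5

The query [CX4;!R] means: aliphatic carbon with four total connections, not in a ring.
Check the 6 heavy atoms by environment: 5× C (X4, acyclic) → match; 1× Br (X1, acyclic) → no.
That gives 5 matching atoms.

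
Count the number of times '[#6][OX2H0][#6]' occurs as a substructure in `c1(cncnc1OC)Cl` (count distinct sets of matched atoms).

[#6][OX2H0][#6] is the SMARTS for an ether: an aliphatic oxygen bridging two carbons with no H on the oxygen.
Exactly one fragment in the molecule meets all constraints, giving 1 match.

1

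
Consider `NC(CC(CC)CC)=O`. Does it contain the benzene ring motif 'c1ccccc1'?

No

The pattern c1ccccc1 describes six aromatic carbons in a ring — a benzene ring.
The closest candidate here is a methyl group (-CH3), but no six-membered all-carbon aromatic ring is present. No other fragment satisfies the full query, so there is no match.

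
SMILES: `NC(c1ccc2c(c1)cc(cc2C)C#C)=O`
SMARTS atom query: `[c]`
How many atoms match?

10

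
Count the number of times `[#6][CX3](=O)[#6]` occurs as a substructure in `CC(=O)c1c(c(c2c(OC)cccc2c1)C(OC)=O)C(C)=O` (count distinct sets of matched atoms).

2

[#6][CX3](=O)[#6] is the SMARTS for a ketone: a carbonyl carbon (no H) flanked by two carbons.
The molecule carries 2 separate instances of an acetyl/ketone group (-C(=O)CH3) meeting every constraint; each maps to a distinct set of atoms, giving 2 matches.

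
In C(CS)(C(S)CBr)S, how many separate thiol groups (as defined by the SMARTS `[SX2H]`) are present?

3

[SX2H] is the SMARTS for a thiol: an aliphatic sulfur with two connections, one being H.
The molecule carries 3 separate instances of a thiol (-SH) meeting every constraint; each maps to a distinct set of atoms, giving 3 matches.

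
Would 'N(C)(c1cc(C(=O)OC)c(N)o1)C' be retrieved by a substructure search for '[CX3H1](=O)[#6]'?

No

The pattern [CX3H1](=O)[#6] describes an sp2 carbon with one H, double-bonded to O and single-bonded to carbon — an aldehyde.
The closest candidate here is a methyl-ester group (-C(=O)OCH3), but the carbonyl carbon has H0, not H1. No other fragment satisfies the full query, so there is no match.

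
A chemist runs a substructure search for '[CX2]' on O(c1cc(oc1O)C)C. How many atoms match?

0

The query [CX2] means: C with X2: aliphatic carbon with exactly 2 total connections.
Check the 9 heavy atoms by environment: 1× o (aromatic, X2) → no; 4× c (aromatic, X3) → no; 2× C (X4) → no; 2× O (X2) → no.
No environment satisfies the query, so 0 matching atoms.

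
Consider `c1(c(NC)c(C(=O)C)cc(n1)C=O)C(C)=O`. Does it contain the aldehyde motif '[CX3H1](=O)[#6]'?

Yes

The pattern [CX3H1](=O)[#6] describes an sp2 carbon with one H, double-bonded to O and single-bonded to carbon — an aldehyde.
The molecule carries an aldehyde (-CHO), whose atoms satisfy every constraint of the query, so the pattern matches.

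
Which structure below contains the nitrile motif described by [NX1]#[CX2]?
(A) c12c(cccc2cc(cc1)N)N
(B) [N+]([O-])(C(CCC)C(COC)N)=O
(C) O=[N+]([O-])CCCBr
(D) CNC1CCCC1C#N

D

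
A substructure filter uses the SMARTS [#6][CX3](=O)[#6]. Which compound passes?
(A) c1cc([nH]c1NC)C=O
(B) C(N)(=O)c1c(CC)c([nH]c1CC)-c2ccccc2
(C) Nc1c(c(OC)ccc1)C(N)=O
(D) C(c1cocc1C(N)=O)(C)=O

D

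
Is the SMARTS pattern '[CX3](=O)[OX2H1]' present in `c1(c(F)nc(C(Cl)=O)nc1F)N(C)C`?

The pattern [CX3](=O)[OX2H1] describes an sp2 carbon double-bonded to O and single-bonded to an -OH oxygen — a carboxylic acid.
The closest candidate here is an acyl chloride (-C(=O)Cl), but the carbonyl is bonded to Cl, not to an -OH oxygen. No other fragment satisfies the full query, so there is no match.

No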